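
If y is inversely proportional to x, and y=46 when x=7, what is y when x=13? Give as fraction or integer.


Inverse proportion: y = k/x
Find k: k = 7 * 46 = 322
Compute y at x=13: y = 322/13
y = 322/13

322/13


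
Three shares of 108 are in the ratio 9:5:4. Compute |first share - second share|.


Total parts = 9 + 5 + 4 = 18
Value per part = 108 / 18 = 6
Shares: 9*6=54, 5*6=30, 4*6=24
First share = 54, second share = 30
Difference = |54 - 30| = 24

24


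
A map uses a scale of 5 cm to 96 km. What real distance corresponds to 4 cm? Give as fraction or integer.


Map scale: 5 cm = 96 km
Measured distance on map = 4 cm
Set up proportion: 4 * 96 / 5
= 384 / 5
= 384/5 km

384/5


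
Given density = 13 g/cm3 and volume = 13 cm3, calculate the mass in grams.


Using mass = density * volume
Density = 13 g/cm3
Volume = 13 cm3
Mass = 13 * 13
= 169 g

169


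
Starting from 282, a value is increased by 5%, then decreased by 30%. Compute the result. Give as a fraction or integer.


Start: 282
Step 1: increase by 5% => multiply by 105/100
  282 * 105/100 = 2961/10
Step 2: decrease by 30% => multiply by 70/100
  2961/10 * 70/100 = 20727/100
Final value = 20727/100

20727/100


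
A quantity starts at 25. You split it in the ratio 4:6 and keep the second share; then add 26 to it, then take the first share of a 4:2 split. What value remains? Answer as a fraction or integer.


Start with 25.
Step 1: Split 4:6, second share = 25 * 6/10 = 15
Step 2: Add 26: 15+26=41; split 4:2 first = 41*4/6 = 82/3
Final result = 82/3

82/3


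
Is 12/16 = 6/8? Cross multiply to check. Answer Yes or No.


Cross multiply to check 12/16 = 6/8
Left cross product: 12 * 8 = 96
Right cross product: 16 * 6 = 96
96 = 96
Equal, so proportions match => Yes

Yes


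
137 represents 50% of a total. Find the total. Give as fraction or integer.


Given: 137 is 50% of the whole
Set up: 137 = 50/100 * whole
whole = 137 * 100 / 50
whole = 13700 / 50
whole = 274

274


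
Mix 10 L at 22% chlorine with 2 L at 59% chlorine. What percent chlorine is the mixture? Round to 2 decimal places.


Solute in mixture 1 = 22% of 10 L = 10*22/100 = 11/5 L
Solute in mixture 2 = 59% of 2 L = 2*59/100 = 59/50 L
Total solute = 11/5 + 59/50 = 169/50 L
Total volume = 10 + 2 = 12 L
Final concentration = 169/50/12 * 100 = 28.17%

28.17


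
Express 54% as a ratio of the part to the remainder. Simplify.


Part = 54%, Remainder = 46%
Ratio = 54:46
GCD(54, 46) = 2
Simplify: 27:23 = 27:23

27:23


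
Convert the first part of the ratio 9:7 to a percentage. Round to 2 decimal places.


Total parts = 9 + 7 = 16
First part fraction = 9/16
Percentage = (9/16) * 100
= 0.5625 * 100
= 56.25%

56.25


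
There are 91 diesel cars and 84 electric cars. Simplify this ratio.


Find GCD(91, 84)
GCD = 7
Divide both by 7: 91/7 = 13, 84/7 = 12
Simplified ratio = 13:12

13:12


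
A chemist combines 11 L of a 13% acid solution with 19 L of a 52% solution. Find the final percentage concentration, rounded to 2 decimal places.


Solute in mixture 1 = 13% of 11 L = 11*13/100 = 143/100 L
Solute in mixture 2 = 52% of 19 L = 19*52/100 = 247/25 L
Total solute = 143/100 + 247/25 = 1131/100 L
Total volume = 11 + 19 = 30 L
Final concentration = 1131/100/30 * 100 = 37.70%

37.70


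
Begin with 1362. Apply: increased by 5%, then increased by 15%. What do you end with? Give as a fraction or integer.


Start: 1362
Step 1: increase by 5% => multiply by 105/100
  1362 * 105/100 = 14301/10
Step 2: increase by 15% => multiply by 115/100
  14301/10 * 115/100 = 328923/200
Final value = 328923/200

328923/200


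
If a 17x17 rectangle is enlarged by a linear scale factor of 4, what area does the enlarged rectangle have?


Original dimensions: 17 x 17
Enlargement factor = 4
New width = 17 * 4 = 68
New height = 17 * 4 = 68
New area = 68 * 68 = 4624

4624


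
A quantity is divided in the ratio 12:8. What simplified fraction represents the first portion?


Total parts = 12 + 8 = 20
First part fraction = 12/20
Simplify: 12/20 = 3/5

3/5


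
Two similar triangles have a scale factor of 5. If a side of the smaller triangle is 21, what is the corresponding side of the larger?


Similar triangles have proportional sides
Scale factor = 5
Smaller side = 21
Corresponding larger side = 21 * 5
= 105

105


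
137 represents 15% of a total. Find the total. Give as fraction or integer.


Given: 137 is 15% of the whole
Set up: 137 = 15/100 * whole
whole = 137 * 100 / 15
whole = 13700 / 15
whole = 2740/3

2740/3


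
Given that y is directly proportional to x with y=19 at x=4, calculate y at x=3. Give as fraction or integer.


Direct proportion: y = kx
Find k: k = 19/4 = 19/4
Compute y at x=3: y = 19/4 * 3
y = 57/4

57/4


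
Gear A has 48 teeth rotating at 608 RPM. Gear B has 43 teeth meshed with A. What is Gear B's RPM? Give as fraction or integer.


Gear ratio: teeth_A * RPM_A = teeth_B * RPM_B
48 * 608 = 43 * RPM_B
29184 = 43 * RPM_B
RPM_B = 29184 / 43
RPM_B = 29184/43

29184/43


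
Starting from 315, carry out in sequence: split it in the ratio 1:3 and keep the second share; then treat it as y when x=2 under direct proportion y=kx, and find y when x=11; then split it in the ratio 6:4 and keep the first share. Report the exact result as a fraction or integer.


Start with 315.
Step 1: Split 1:3, second share = 315 * 3/4 = 945/4
Step 2: Direct prop: k = (945/4)/2; new y = k*11 = 945/4*11/2 = 10395/8
Step 3: Split 6:4, first share = 10395/8 * 6/10 = 6237/8
Final result = 6237/8

6237/8


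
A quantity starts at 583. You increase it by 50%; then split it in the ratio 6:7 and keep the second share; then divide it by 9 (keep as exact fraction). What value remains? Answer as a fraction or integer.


Start with 583.
Step 1: Increase by 50%: 583 * 150/100 = 1749/2
Step 2: Split 6:7, second share = 1749/2 * 7/13 = 12243/26
Step 3: Divide by 9: 12243/26 / 9 = 4081/78
Final result = 4081/78

4081/78


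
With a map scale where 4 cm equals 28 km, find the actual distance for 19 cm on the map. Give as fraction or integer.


Map scale: 4 cm = 28 km
Measured distance on map = 19 cm
Set up proportion: 19 * 28 / 4
= 532 / 4
= 133 km

133


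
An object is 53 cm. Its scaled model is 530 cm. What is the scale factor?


Original length = 53 cm
Scaled length = 530 cm
Scale factor = 530 / 53
= 10

10


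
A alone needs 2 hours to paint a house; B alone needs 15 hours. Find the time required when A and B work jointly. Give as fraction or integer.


Rate of A = 1/2 job per hour
Rate of B = 1/15 job per hour
Combined rate = 1/2 + 1/15
Find common denominator: (15 + 2)/(2*15) = 17/30
Combined rate = 17/30 job per hour
Time together = 1 / (17/30) = 30/17 hours

30/17


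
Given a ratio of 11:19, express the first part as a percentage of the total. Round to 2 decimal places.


Total parts = 11 + 19 = 30
First part fraction = 11/30
Percentage = (11/30) * 100
= 0.366667 * 100
= 36.67%

36.67


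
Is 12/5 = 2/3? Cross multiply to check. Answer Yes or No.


Cross multiply to check 12/5 = 2/3
Left cross product: 12 * 3 = 36
Right cross product: 5 * 2 = 10
36 != 10
Not equal, so proportions differ => No

No


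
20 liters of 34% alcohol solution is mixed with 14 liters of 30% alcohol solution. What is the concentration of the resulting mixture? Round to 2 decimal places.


Solute in mixture 1 = 34% of 20 L = 20*34/100 = 34/5 L
Solute in mixture 2 = 30% of 14 L = 14*30/100 = 21/5 L
Total solute = 34/5 + 21/5 = 11 L
Total volume = 20 + 14 = 34 L
Final concentration = 11/34 * 100 = 32.35%

32.35


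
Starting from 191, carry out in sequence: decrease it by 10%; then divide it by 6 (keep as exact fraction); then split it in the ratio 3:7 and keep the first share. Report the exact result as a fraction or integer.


Start with 191.
Step 1: Decrease by 10%: 191 * 90/100 = 1719/10
Step 2: Divide by 6: 1719/10 / 6 = 573/20
Step 3: Split 3:7, first share = 573/20 * 3/10 = 1719/200
Final result = 1719/200

1719/200


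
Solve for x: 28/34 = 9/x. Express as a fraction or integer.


Setting up: 28/34 = 9/x
Cross multiply: 28 * x = 34 * 9
28x = 306
x = 306/28
x = 153/14

153/14


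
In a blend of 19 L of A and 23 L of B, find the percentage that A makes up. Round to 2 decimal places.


Volume of A = 19 L
Volume of B = 23 L
Total volume = 19 + 23 = 42 L
Percentage of A = (19/42) * 100
= 45.24%

45.24


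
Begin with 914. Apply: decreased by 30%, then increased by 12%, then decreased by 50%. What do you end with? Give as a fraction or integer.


Start: 914
Step 1: decrease by 30% => multiply by 70/100
  914 * 70/100 = 3199/5
Step 2: increase by 12% => multiply by 112/100
  3199/5 * 112/100 = 89572/125
Step 3: decrease by 50% => multiply by 50/100
  89572/125 * 50/100 = 44786/125
Final value = 44786/125

44786/125


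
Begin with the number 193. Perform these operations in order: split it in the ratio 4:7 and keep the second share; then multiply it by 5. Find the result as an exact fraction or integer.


Start with 193.
Step 1: Split 4:7, second share = 193 * 7/11 = 1351/11
Step 2: Multiply by 5: 1351/11 * 5 = 6755/11
Final result = 6755/11

6755/11


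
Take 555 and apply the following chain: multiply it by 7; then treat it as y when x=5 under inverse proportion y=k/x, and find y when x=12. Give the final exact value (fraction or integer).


Start with 555.
Step 1: Multiply by 7: 555 * 7 = 3885
Step 2: Inverse prop: k = (3885)*5; new y = k/12 = 3885*5/12 = 6475/4
Final result = 6475/4

6475/4


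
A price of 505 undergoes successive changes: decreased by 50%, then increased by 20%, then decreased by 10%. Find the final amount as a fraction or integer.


Start: 505
Step 1: decrease by 50% => multiply by 50/100
  505 * 50/100 = 505/2
Step 2: increase by 20% => multiply by 120/100
  505/2 * 120/100 = 303
Step 3: decrease by 10% => multiply by 90/100
  303 * 90/100 = 2727/10
Final value = 2727/10

2727/10


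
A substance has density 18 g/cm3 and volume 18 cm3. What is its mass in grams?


Using mass = density * volume
Density = 18 g/cm3
Volume = 18 cm3
Mass = 18 * 18
= 324 g

324


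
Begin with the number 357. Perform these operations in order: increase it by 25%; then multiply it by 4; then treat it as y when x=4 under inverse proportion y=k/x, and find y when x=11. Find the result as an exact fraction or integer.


Start with 357.
Step 1: Increase by 25%: 357 * 125/100 = 1785/4
Step 2: Multiply by 4: 1785/4 * 4 = 1785
Step 3: Inverse prop: k = (1785)*4; new y = k/11 = 1785*4/11 = 7140/11
Final result = 7140/11

7140/11


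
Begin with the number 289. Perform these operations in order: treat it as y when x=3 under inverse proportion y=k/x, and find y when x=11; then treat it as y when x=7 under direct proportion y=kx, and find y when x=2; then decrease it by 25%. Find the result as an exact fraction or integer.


Start with 289.
Step 1: Inverse prop: k = (289)*3; new y = k/11 = 289*3/11 = 867/11
Step 2: Direct prop: k = (867/11)/7; new y = k*2 = 867/11*2/7 = 1734/77
Step 3: Decrease by 25%: 1734/77 * 75/100 = 2601/154
Final result = 2601/154

2601/154


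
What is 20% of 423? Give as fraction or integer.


Compute 20% of 423
Convert percentage: 20% = 20/100
Multiply: 423 * 20/100
= 8460/100
= 423/5

423/5


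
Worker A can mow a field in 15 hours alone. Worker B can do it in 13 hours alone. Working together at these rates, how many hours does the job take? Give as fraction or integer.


Rate of A = 1/15 job per hour
Rate of B = 1/13 job per hour
Combined rate = 1/15 + 1/13
Find common denominator: (13 + 15)/(15*13) = 28/195
Combined rate = 28/195 job per hour
Time together = 1 / (28/195) = 195/28 hours

195/28


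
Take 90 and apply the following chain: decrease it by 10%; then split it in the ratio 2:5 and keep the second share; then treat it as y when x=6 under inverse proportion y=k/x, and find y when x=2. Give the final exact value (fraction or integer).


Start with 90.
Step 1: Decrease by 10%: 90 * 90/100 = 81
Step 2: Split 2:5, second share = 81 * 5/7 = 405/7
Step 3: Inverse prop: k = (405/7)*6; new y = k/2 = 405/7*6/2 = 1215/7
Final result = 1215/7

1215/7


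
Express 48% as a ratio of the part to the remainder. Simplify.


Part = 48%, Remainder = 52%
Ratio = 48:52
GCD(48, 52) = 4
Simplify: 12:13 = 12:13

12:13


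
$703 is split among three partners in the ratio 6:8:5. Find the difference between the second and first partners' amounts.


Total parts = 6 + 8 + 5 = 19
Value per part = 703 / 19 = 37
Shares: 6*37=222, 8*37=296, 5*37=185
Second share = 296, first share = 222
Difference = |296 - 222| = 74

74


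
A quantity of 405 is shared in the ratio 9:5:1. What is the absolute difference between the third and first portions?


Total parts = 9 + 5 + 1 = 15
Value per part = 405 / 15 = 27
Shares: 9*27=243, 5*27=135, 1*27=27
Third share = 27, first share = 243
Difference = |27 - 243| = 216

216


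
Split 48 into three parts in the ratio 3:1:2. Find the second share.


Ratio = 3:1:2
Total parts = 3 + 1 + 2 = 6
Value per part = 48 / 6 = 8
First share = 3 * 8 = 24
Middle share = 1 * 8 = 8
Third share = 2 * 8 = 16

8


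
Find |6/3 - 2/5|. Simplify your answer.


Simplify: 6/3 = 2 and 2/5 = 2/5
Find common denominator: LCD = 5
Convert: 10/5 and 2/5
Difference = |10 - 2|/5 = 8/5
Simplified = 8/5

8/5


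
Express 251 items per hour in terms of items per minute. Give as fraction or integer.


Converting from per hour to per minute
Rate = 251 items per hour
Divide by 60: 251/60
= 251/60 items per minute

251/60


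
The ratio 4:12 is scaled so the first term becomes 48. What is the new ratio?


Original ratio: 4:12
First term target: 48
Scale factor = 48 / 4 = 12
Multiply second term: 12 * 12 = 144
Equivalent ratio = 48:144

48:144


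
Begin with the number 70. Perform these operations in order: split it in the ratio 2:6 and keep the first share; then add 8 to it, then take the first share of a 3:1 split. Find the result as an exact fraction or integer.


Start with 70.
Step 1: Split 2:6, first share = 70 * 2/8 = 35/2
Step 2: Add 8: 35/2+8=51/2; split 3:1 first = 51/2*3/4 = 153/8
Final result = 153/8

153/8


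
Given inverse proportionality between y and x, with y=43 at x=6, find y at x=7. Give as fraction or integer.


Inverse proportion: y = k/x
Find k: k = 6 * 43 = 258
Compute y at x=7: y = 258/7
y = 258/7

258/7


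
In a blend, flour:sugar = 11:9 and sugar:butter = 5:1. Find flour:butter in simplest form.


Given a:b = 11:9 and b:c = 5:1
Make b consistent. Multiply first ratio by 5: a:b = 55:45
Multiply second ratio by 9: b:c = 45:9
Now b = 45 in both, so a:b:c = 55:45:9
Therefore a:c = 55:9
Simplify by GCD: a:c = 55:9

55:9


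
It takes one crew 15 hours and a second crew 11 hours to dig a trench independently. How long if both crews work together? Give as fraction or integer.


Rate of A = 1/15 job per hour
Rate of B = 1/11 job per hour
Combined rate = 1/15 + 1/11
Find common denominator: (11 + 15)/(15*11) = 26/165
Combined rate = 26/165 job per hour
Time together = 1 / (26/165) = 165/26 hours

165/26


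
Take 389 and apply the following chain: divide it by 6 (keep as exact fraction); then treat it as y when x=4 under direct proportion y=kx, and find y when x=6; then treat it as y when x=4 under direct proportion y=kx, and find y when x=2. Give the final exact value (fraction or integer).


Start with 389.
Step 1: Divide by 6: 389 / 6 = 389/6
Step 2: Direct prop: k = (389/6)/4; new y = k*6 = 389/6*6/4 = 389/4
Step 3: Direct prop: k = (389/4)/4; new y = k*2 = 389/4*2/4 = 389/8
Final result = 389/8

389/8


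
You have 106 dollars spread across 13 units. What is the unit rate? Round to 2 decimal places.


Total dollars = 106
Number of units = 13
Unit rate = 106 / 13
= 8.15 dollars per unit

8.15


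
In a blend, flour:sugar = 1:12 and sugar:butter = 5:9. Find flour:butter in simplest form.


Given a:b = 1:12 and b:c = 5:9
Make b consistent. Multiply first ratio by 5: a:b = 5:60
Multiply second ratio by 12: b:c = 60:108
Now b = 60 in both, so a:b:c = 5:60:108
Therefore a:c = 5:108
Simplify by GCD: a:c = 5:108

5:108


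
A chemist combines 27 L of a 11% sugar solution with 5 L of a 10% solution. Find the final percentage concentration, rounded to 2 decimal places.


Solute in mixture 1 = 11% of 27 L = 27*11/100 = 297/100 L
Solute in mixture 2 = 10% of 5 L = 5*10/100 = 1/2 L
Total solute = 297/100 + 1/2 = 347/100 L
Total volume = 27 + 5 = 32 L
Final concentration = 347/100/32 * 100 = 10.84%

10.84


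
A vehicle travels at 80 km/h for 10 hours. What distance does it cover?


Using distance = speed * time
Speed = 80 km/h
Time = 10 hours
Distance = 80 * 10
= 800 km

800


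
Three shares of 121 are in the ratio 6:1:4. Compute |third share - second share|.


Total parts = 6 + 1 + 4 = 11
Value per part = 121 / 11 = 11
Shares: 6*11=66, 1*11=11, 4*11=44
Third share = 44, second share = 11
Difference = |44 - 11| = 33

33


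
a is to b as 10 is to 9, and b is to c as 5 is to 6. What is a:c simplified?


Given a:b = 10:9 and b:c = 5:6
Make b consistent. Multiply first ratio by 5: a:b = 50:45
Multiply second ratio by 9: b:c = 45:54
Now b = 45 in both, so a:b:c = 50:45:54
Therefore a:c = 50:54
Simplify by GCD: a:c = 25:27

25:27


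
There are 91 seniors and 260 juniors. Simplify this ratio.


Find GCD(91, 260)
GCD = 13
Divide both by 13: 91/13 = 7, 260/13 = 20
Simplified ratio = 7:20

7:20


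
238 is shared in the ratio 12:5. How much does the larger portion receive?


Total parts = 12 + 5 = 17
Value per part = 238 / 17 = 14
First share = 12 * 14 = 168
Second share = 5 * 14 = 70
Larger share = 168

168


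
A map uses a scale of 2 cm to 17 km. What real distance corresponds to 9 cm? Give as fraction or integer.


Map scale: 2 cm = 17 km
Measured distance on map = 9 cm
Set up proportion: 9 * 17 / 2
= 153 / 2
= 153/2 km

153/2


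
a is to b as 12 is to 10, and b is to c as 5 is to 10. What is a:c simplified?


Given a:b = 12:10 and b:c = 5:10
Make b consistent. Multiply first ratio by 5: a:b = 60:50
Multiply second ratio by 10: b:c = 50:100
Now b = 50 in both, so a:b:c = 60:50:100
Therefore a:c = 60:100
Simplify by GCD: a:c = 3:5

3:5


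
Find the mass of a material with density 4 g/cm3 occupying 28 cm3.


Using mass = density * volume
Density = 4 g/cm3
Volume = 28 cm3
Mass = 4 * 28
= 112 g

112


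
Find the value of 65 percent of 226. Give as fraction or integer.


Compute 65% of 226
Convert percentage: 65% = 65/100
Multiply: 226 * 65/100
= 14690/100
= 1469/10

1469/10


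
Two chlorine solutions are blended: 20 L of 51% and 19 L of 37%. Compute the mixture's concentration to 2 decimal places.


Solute in mixture 1 = 51% of 20 L = 20*51/100 = 51/5 L
Solute in mixture 2 = 37% of 19 L = 19*37/100 = 703/100 L
Total solute = 51/5 + 703/100 = 1723/100 L
Total volume = 20 + 19 = 39 L
Final concentration = 1723/100/39 * 100 = 44.18%

44.18


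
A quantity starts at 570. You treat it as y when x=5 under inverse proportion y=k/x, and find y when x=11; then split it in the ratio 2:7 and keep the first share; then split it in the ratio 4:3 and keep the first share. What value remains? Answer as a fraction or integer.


Start with 570.
Step 1: Inverse prop: k = (570)*5; new y = k/11 = 570*5/11 = 2850/11
Step 2: Split 2:7, first share = 2850/11 * 2/9 = 1900/33
Step 3: Split 4:3, first share = 1900/33 * 4/7 = 7600/231
Final result = 7600/231

7600/231


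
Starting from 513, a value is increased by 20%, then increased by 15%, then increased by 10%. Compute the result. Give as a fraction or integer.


Start: 513
Step 1: increase by 20% => multiply by 120/100
  513 * 120/100 = 3078/5
Step 2: increase by 15% => multiply by 115/100
  3078/5 * 115/100 = 35397/50
Step 3: increase by 10% => multiply by 110/100
  35397/50 * 110/100 = 389367/500
Final value = 389367/500

389367/500


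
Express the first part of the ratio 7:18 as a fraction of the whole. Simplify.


Total parts = 7 + 18 = 25
First part fraction = 7/25
Simplify: 7/25 = 7/25

7/25


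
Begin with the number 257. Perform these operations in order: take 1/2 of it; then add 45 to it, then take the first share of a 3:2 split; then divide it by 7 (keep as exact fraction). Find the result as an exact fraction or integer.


Start with 257.
Step 1: Take 1/2: 257 * 1/2 = 257/2
Step 2: Add 45: 257/2+45=347/2; split 3:2 first = 347/2*3/5 = 1041/10
Step 3: Divide by 7: 1041/10 / 7 = 1041/70
Final result = 1041/70

1041/70


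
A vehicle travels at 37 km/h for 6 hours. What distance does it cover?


Using distance = speed * time
Speed = 37 km/h
Time = 6 hours
Distance = 37 * 6
= 222 km

222


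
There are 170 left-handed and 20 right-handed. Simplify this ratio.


Find GCD(170, 20)
GCD = 10
Divide both by 10: 170/10 = 17, 20/10 = 2
Simplified ratio = 17:2

17:2


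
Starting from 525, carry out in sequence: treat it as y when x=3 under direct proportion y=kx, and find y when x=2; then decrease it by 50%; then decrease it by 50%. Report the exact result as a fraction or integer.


Start with 525.
Step 1: Direct prop: k = (525)/3; new y = k*2 = 525*2/3 = 350
Step 2: Decrease by 50%: 350 * 50/100 = 175
Step 3: Decrease by 50%: 175 * 50/100 = 175/2
Final result = 175/2

175/2


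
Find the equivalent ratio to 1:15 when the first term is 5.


Original ratio: 1:15
First term target: 5
Scale factor = 5 / 1 = 5
Multiply second term: 15 * 5 = 75
Equivalent ratio = 5:75

5:75


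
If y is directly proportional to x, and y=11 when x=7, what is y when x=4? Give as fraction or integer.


Direct proportion: y = kx
Find k: k = 11/7 = 11/7
Compute y at x=4: y = 11/7 * 4
y = 44/7

44/7


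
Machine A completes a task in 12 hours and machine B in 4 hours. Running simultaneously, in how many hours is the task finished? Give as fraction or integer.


Rate of A = 1/12 job per hour
Rate of B = 1/4 job per hour
Combined rate = 1/12 + 1/4
Find common denominator: (4 + 12)/(12*4) = 16/48
Combined rate = 1/3 job per hour
Time together = 1 / (1/3) = 3 hours

3


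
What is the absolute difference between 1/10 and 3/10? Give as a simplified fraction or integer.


Simplify: 1/10 = 1/10 and 3/10 = 3/10
Find common denominator: LCD = 10
Convert: 1/10 and 3/10
Difference = |1 - 3|/10 = 2/10
Simplified = 1/5

1/5


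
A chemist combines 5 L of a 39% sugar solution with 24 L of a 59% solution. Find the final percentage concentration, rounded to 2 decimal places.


Solute in mixture 1 = 39% of 5 L = 5*39/100 = 39/20 L
Solute in mixture 2 = 59% of 24 L = 24*59/100 = 354/25 L
Total solute = 39/20 + 354/25 = 1611/100 L
Total volume = 5 + 24 = 29 L
Final concentration = 1611/100/29 * 100 = 55.55%

55.55


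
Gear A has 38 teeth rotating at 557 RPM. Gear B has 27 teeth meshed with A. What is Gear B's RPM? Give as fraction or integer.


Gear ratio: teeth_A * RPM_A = teeth_B * RPM_B
38 * 557 = 27 * RPM_B
21166 = 27 * RPM_B
RPM_B = 21166 / 27
RPM_B = 21166/27

21166/27


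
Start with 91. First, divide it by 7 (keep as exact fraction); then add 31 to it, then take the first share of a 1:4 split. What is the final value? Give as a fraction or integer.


Start with 91.
Step 1: Divide by 7: 91 / 7 = 13
Step 2: Add 31: 13+31=44; split 1:4 first = 44*1/5 = 44/5
Final result = 44/5

44/5


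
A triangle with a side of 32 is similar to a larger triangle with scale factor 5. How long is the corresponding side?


Similar triangles have proportional sides
Scale factor = 5
Smaller side = 32
Corresponding larger side = 32 * 5
= 160

160


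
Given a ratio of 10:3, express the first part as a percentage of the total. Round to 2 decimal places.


Total parts = 10 + 3 = 13
First part fraction = 10/13
Percentage = (10/13) * 100
= 0.769231 * 100
= 76.92%

76.92


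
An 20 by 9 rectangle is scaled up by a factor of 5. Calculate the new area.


Original dimensions: 20 x 9
Enlargement factor = 5
New width = 20 * 5 = 100
New height = 9 * 5 = 45
New area = 100 * 45 = 4500

4500


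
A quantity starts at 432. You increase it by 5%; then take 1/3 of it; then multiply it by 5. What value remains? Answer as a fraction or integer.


Start with 432.
Step 1: Increase by 5%: 432 * 105/100 = 2268/5
Step 2: Take 1/3: 2268/5 * 1/3 = 756/5
Step 3: Multiply by 5: 756/5 * 5 = 756
Final result = 756

756


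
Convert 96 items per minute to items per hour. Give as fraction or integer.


Converting from per minute to per hour
Rate = 96 items per minute
Multiply by 60: 96 * 60
= 5760 items per hour

5760


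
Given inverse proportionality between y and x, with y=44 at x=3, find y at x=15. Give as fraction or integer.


Inverse proportion: y = k/x
Find k: k = 3 * 44 = 132
Compute y at x=15: y = 132/15
y = 44/5

44/5


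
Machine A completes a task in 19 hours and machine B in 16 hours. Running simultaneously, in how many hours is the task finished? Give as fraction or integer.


Rate of A = 1/19 job per hour
Rate of B = 1/16 job per hour
Combined rate = 1/19 + 1/16
Find common denominator: (16 + 19)/(19*16) = 35/304
Combined rate = 35/304 job per hour
Time together = 1 / (35/304) = 304/35 hours

304/35


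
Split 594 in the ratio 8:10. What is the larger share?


Total parts = 8 + 10 = 18
Value per part = 594 / 18 = 33
First share = 8 * 33 = 264
Second share = 10 * 33 = 330
Larger share = 330

330


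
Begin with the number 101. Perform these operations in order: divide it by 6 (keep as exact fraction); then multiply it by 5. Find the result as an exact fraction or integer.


Start with 101.
Step 1: Divide by 6: 101 / 6 = 101/6
Step 2: Multiply by 5: 101/6 * 5 = 505/6
Final result = 505/6

505/6


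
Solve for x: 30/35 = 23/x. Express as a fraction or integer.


Setting up: 30/35 = 23/x
Cross multiply: 30 * x = 35 * 23
30x = 805
x = 805/30
x = 161/6

161/6


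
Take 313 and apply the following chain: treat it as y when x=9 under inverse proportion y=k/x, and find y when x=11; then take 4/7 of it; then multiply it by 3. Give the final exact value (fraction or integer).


Start with 313.
Step 1: Inverse prop: k = (313)*9; new y = k/11 = 313*9/11 = 2817/11
Step 2: Take 4/7: 2817/11 * 4/7 = 11268/77
Step 3: Multiply by 3: 11268/77 * 3 = 33804/77
Final result = 33804/77

33804/77


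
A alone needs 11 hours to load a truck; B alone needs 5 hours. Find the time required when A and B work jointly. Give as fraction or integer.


Rate of A = 1/11 job per hour
Rate of B = 1/5 job per hour
Combined rate = 1/11 + 1/5
Find common denominator: (5 + 11)/(11*5) = 16/55
Combined rate = 16/55 job per hour
Time together = 1 / (16/55) = 55/16 hours

55/16


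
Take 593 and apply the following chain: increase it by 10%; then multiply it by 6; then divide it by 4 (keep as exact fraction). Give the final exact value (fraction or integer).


Start with 593.
Step 1: Increase by 10%: 593 * 110/100 = 6523/10
Step 2: Multiply by 6: 6523/10 * 6 = 19569/5
Step 3: Divide by 4: 19569/5 / 4 = 19569/20
Final result = 19569/20

19569/20


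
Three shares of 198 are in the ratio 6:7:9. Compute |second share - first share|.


Total parts = 6 + 7 + 9 = 22
Value per part = 198 / 22 = 9
Shares: 6*9=54, 7*9=63, 9*9=81
Second share = 63, first share = 54
Difference = |63 - 54| = 9

9


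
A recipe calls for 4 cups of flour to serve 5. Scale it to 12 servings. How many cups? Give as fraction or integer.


Original: 4 cups for 5 servings
Target servings = 12
Scaling factor = 12/5
New amount = 4 * 12/5
= 48/5
= 48/5 cups

48/5


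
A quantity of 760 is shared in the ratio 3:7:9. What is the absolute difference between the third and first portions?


Total parts = 3 + 7 + 9 = 19
Value per part = 760 / 19 = 40
Shares: 3*40=120, 7*40=280, 9*40=360
Third share = 360, first share = 120
Difference = |360 - 120| = 240

240


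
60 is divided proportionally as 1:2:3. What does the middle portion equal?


Ratio = 1:2:3
Total parts = 1 + 2 + 3 = 6
Value per part = 60 / 6 = 10
First share = 1 * 10 = 10
Middle share = 2 * 10 = 20
Third share = 3 * 10 = 30

20


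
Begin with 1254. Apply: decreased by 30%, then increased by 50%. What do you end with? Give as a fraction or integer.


Start: 1254
Step 1: decrease by 30% => multiply by 70/100
  1254 * 70/100 = 4389/5
Step 2: increase by 50% => multiply by 150/100
  4389/5 * 150/100 = 13167/10
Final value = 13167/10

13167/10


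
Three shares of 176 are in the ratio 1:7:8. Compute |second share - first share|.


Total parts = 1 + 7 + 8 = 16
Value per part = 176 / 16 = 11
Shares: 1*11=11, 7*11=77, 8*11=88
Second share = 77, first share = 11
Difference = |77 - 11| = 66

66


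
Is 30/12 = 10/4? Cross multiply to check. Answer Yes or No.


Cross multiply to check 30/12 = 10/4
Left cross product: 30 * 4 = 120
Right cross product: 12 * 10 = 120
120 = 120
Equal, so proportions match => Yes

Yes


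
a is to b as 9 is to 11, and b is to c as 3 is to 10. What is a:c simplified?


Given a:b = 9:11 and b:c = 3:10
Make b consistent. Multiply first ratio by 3: a:b = 27:33
Multiply second ratio by 11: b:c = 33:110
Now b = 33 in both, so a:b:c = 27:33:110
Therefore a:c = 27:110
Simplify by GCD: a:c = 27:110

27:110


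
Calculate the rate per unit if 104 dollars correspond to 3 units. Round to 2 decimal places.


Total dollars = 104
Number of units = 3
Unit rate = 104 / 3
= 34.67 dollars per unit

34.67


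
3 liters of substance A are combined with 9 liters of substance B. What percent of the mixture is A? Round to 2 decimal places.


Volume of A = 3 L
Volume of B = 9 L
Total volume = 3 + 9 = 12 L
Percentage of A = (3/12) * 100
= 25.00%

25.00


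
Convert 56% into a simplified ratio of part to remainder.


Part = 56%, Remainder = 44%
Ratio = 56:44
GCD(56, 44) = 4
Simplify: 14:11 = 14:11

14:11


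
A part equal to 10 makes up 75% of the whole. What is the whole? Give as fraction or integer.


Given: 10 is 75% of the whole
Set up: 10 = 75/100 * whole
whole = 10 * 100 / 75
whole = 1000 / 75
whole = 40/3

40/3


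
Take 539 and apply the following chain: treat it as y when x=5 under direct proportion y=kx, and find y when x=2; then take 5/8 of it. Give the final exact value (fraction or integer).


Start with 539.
Step 1: Direct prop: k = (539)/5; new y = k*2 = 539*2/5 = 1078/5
Step 2: Take 5/8: 1078/5 * 5/8 = 539/4
Final result = 539/4

539/4


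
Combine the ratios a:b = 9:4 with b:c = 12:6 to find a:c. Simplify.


Given a:b = 9:4 and b:c = 12:6
Make b consistent. Multiply first ratio by 12: a:b = 108:48
Multiply second ratio by 4: b:c = 48:24
Now b = 48 in both, so a:b:c = 108:48:24
Therefore a:c = 108:24
Simplify by GCD: a:c = 9:2

9:2


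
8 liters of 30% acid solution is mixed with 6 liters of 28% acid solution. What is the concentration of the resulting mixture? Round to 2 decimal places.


Solute in mixture 1 = 30% of 8 L = 8*30/100 = 12/5 L
Solute in mixture 2 = 28% of 6 L = 6*28/100 = 42/25 L
Total solute = 12/5 + 42/25 = 102/25 L
Total volume = 8 + 6 = 14 L
Final concentration = 102/25/14 * 100 = 29.14%

29.14


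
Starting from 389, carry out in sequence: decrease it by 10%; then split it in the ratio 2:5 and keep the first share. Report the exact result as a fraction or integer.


Start with 389.
Step 1: Decrease by 10%: 389 * 90/100 = 3501/10
Step 2: Split 2:5, first share = 3501/10 * 2/7 = 3501/35
Final result = 3501/35

3501/35


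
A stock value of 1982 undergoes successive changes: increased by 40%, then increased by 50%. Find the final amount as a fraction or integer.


Start: 1982
Step 1: increase by 40% => multiply by 140/100
  1982 * 140/100 = 13874/5
Step 2: increase by 50% => multiply by 150/100
  13874/5 * 150/100 = 20811/5
Final value = 20811/5

20811/5


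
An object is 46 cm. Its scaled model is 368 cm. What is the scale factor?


Original length = 46 cm
Scaled length = 368 cm
Scale factor = 368 / 46
= 8

8


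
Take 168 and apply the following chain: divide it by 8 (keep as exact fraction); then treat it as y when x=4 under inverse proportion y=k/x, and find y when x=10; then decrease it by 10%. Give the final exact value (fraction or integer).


Start with 168.
Step 1: Divide by 8: 168 / 8 = 21
Step 2: Inverse prop: k = (21)*4; new y = k/10 = 21*4/10 = 42/5
Step 3: Decrease by 10%: 42/5 * 90/100 = 189/25
Final result = 189/25

189/25


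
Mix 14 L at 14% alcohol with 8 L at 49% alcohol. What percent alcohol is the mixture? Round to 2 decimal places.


Solute in mixture 1 = 14% of 14 L = 14*14/100 = 49/25 L
Solute in mixture 2 = 49% of 8 L = 8*49/100 = 98/25 L
Total solute = 49/25 + 98/25 = 147/25 L
Total volume = 14 + 8 = 22 L
Final concentration = 147/25/22 * 100 = 26.73%

26.73


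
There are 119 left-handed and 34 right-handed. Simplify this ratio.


Find GCD(119, 34)
GCD = 17
Divide both by 17: 119/17 = 7, 34/17 = 2
Simplified ratio = 7:2

7:2


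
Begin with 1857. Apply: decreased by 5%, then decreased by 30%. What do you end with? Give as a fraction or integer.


Start: 1857
Step 1: decrease by 5% => multiply by 95/100
  1857 * 95/100 = 35283/20
Step 2: decrease by 30% => multiply by 70/100
  35283/20 * 70/100 = 246981/200
Final value = 246981/200

246981/200


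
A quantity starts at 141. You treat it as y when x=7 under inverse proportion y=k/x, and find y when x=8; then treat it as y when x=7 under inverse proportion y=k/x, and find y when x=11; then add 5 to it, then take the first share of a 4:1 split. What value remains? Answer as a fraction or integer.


Start with 141.
Step 1: Inverse prop: k = (141)*7; new y = k/8 = 141*7/8 = 987/8
Step 2: Inverse prop: k = (987/8)*7; new y = k/11 = 987/8*7/11 = 6909/88
Step 3: Add 5: 6909/88+5=7349/88; split 4:1 first = 7349/88*4/5 = 7349/110
Final result = 7349/110

7349/110


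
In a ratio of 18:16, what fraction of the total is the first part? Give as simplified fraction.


Total parts = 18 + 16 = 34
First part fraction = 18/34
Simplify: 18/34 = 9/17

9/17


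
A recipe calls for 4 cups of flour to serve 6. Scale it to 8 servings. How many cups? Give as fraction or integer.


Original: 4 cups for 6 servings
Target servings = 8
Scaling factor = 8/6
New amount = 4 * 8/6
= 32/6
= 16/3 cups

16/3


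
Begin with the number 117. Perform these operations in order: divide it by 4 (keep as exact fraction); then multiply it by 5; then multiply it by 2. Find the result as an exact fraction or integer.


Start with 117.
Step 1: Divide by 4: 117 / 4 = 117/4
Step 2: Multiply by 5: 117/4 * 5 = 585/4
Step 3: Multiply by 2: 585/4 * 2 = 585/2
Final result = 585/2

585/2


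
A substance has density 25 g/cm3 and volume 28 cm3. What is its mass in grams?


Using mass = density * volume
Density = 25 g/cm3
Volume = 28 cm3
Mass = 25 * 28
= 700 g

700


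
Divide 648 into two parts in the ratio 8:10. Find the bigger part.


Total parts = 8 + 10 = 18
Value per part = 648 / 18 = 36
First share = 8 * 36 = 288
Second share = 10 * 36 = 360
Larger share = 360

360


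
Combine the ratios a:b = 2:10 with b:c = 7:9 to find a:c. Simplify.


Given a:b = 2:10 and b:c = 7:9
Make b consistent. Multiply first ratio by 7: a:b = 14:70
Multiply second ratio by 10: b:c = 70:90
Now b = 70 in both, so a:b:c = 14:70:90
Therefore a:c = 14:90
Simplify by GCD: a:c = 7:45

7:45


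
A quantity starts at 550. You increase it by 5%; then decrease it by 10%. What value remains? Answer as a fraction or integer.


Start with 550.
Step 1: Increase by 5%: 550 * 105/100 = 1155/2
Step 2: Decrease by 10%: 1155/2 * 90/100 = 2079/4
Final result = 2079/4

2079/4


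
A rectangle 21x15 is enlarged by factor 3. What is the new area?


Original dimensions: 21 x 15
Enlargement factor = 3
New width = 21 * 3 = 63
New height = 15 * 3 = 45
New area = 63 * 45 = 2835

2835


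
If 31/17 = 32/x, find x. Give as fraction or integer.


Setting up: 31/17 = 32/x
Cross multiply: 31 * x = 17 * 32
31x = 544
x = 544/31
x = 544/31

544/31


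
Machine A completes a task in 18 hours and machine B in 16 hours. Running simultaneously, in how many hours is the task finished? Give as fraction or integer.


Rate of A = 1/18 job per hour
Rate of B = 1/16 job per hour
Combined rate = 1/18 + 1/16
Find common denominator: (16 + 18)/(18*16) = 34/288
Combined rate = 17/144 job per hour
Time together = 1 / (17/144) = 144/17 hours

144/17


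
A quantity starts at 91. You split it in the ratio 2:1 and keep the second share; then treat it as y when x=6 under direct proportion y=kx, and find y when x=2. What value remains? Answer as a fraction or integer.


Start with 91.
Step 1: Split 2:1, second share = 91 * 1/3 = 91/3
Step 2: Direct prop: k = (91/3)/6; new y = k*2 = 91/3*2/6 = 91/9
Final result = 91/9

91/9


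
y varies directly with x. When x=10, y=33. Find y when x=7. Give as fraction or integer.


Direct proportion: y = kx
Find k: k = 33/10 = 33/10
Compute y at x=7: y = 33/10 * 7
y = 231/10

231/10


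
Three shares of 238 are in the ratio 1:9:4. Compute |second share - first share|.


Total parts = 1 + 9 + 4 = 14
Value per part = 238 / 14 = 17
Shares: 1*17=17, 9*17=153, 4*17=68
Second share = 153, first share = 17
Difference = |153 - 17| = 136

136


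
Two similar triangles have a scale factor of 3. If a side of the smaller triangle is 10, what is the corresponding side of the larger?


Similar triangles have proportional sides
Scale factor = 3
Smaller side = 10
Corresponding larger side = 10 * 3
= 30

30


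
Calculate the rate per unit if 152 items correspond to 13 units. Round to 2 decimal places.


Total items = 152
Number of units = 13
Unit rate = 152 / 13
= 11.69 items per unit

11.69


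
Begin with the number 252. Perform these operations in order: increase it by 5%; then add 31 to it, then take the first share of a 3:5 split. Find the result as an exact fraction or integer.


Start with 252.
Step 1: Increase by 5%: 252 * 105/100 = 1323/5
Step 2: Add 31: 1323/5+31=1478/5; split 3:5 first = 1478/5*3/8 = 2217/20
Final result = 2217/20

2217/20


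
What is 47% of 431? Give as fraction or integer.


Compute 47% of 431
Convert percentage: 47% = 47/100
Multiply: 431 * 47/100
= 20257/100
= 20257/100

20257/100


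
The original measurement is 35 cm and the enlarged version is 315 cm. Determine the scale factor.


Original length = 35 cm
Scaled length = 315 cm
Scale factor = 315 / 35
= 9

9


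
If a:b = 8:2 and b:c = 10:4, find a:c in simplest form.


Given a:b = 8:2 and b:c = 10:4
Make b consistent. Multiply first ratio by 10: a:b = 80:20
Multiply second ratio by 2: b:c = 20:8
Now b = 20 in both, so a:b:c = 80:20:8
Therefore a:c = 80:8
Simplify by GCD: a:c = 10:1

10:1


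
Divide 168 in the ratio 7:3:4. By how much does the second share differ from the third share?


Total parts = 7 + 3 + 4 = 14
Value per part = 168 / 14 = 12
Shares: 7*12=84, 3*12=36, 4*12=48
Second share = 36, third share = 48
Difference = |36 - 48| = 12

12


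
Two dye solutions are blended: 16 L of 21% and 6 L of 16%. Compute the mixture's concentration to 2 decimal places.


Solute in mixture 1 = 21% of 16 L = 16*21/100 = 84/25 L
Solute in mixture 2 = 16% of 6 L = 6*16/100 = 24/25 L
Total solute = 84/25 + 24/25 = 108/25 L
Total volume = 16 + 6 = 22 L
Final concentration = 108/25/22 * 100 = 19.64%

19.64


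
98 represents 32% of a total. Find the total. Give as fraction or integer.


Given: 98 is 32% of the whole
Set up: 98 = 32/100 * whole
whole = 98 * 100 / 32
whole = 9800 / 32
whole = 1225/4

1225/4


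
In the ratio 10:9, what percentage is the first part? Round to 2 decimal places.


Total parts = 10 + 9 = 19
First part fraction = 10/19
Percentage = (10/19) * 100
= 0.526316 * 100
= 52.63%

52.63
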